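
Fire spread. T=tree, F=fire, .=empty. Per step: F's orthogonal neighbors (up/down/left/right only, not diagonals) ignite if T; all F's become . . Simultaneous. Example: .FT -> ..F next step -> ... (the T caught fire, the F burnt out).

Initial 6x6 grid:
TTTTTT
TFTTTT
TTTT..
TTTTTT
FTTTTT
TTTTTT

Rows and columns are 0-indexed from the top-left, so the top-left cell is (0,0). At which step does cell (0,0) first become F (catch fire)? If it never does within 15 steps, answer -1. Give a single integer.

Step 1: cell (0,0)='T' (+7 fires, +2 burnt)
Step 2: cell (0,0)='F' (+8 fires, +7 burnt)
  -> target ignites at step 2
Step 3: cell (0,0)='.' (+6 fires, +8 burnt)
Step 4: cell (0,0)='.' (+5 fires, +6 burnt)
Step 5: cell (0,0)='.' (+4 fires, +5 burnt)
Step 6: cell (0,0)='.' (+2 fires, +4 burnt)
Step 7: cell (0,0)='.' (+0 fires, +2 burnt)
  fire out at step 7

2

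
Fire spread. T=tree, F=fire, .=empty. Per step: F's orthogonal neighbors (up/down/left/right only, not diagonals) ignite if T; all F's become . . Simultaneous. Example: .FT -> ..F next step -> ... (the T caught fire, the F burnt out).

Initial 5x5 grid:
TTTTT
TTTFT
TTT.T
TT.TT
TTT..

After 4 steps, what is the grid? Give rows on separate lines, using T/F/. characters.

Step 1: 3 trees catch fire, 1 burn out
  TTTFT
  TTF.F
  TTT.T
  TT.TT
  TTT..
Step 2: 5 trees catch fire, 3 burn out
  TTF.F
  TF...
  TTF.F
  TT.TT
  TTT..
Step 3: 4 trees catch fire, 5 burn out
  TF...
  F....
  TF...
  TT.TF
  TTT..
Step 4: 4 trees catch fire, 4 burn out
  F....
  .....
  F....
  TF.F.
  TTT..

F....
.....
F....
TF.F.
TTT..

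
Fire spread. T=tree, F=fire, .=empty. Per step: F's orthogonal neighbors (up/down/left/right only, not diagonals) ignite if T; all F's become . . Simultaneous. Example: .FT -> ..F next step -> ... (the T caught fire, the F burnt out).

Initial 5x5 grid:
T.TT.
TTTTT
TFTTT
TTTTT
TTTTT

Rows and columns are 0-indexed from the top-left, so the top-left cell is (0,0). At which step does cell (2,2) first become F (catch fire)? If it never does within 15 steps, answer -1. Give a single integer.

Step 1: cell (2,2)='F' (+4 fires, +1 burnt)
  -> target ignites at step 1
Step 2: cell (2,2)='.' (+6 fires, +4 burnt)
Step 3: cell (2,2)='.' (+7 fires, +6 burnt)
Step 4: cell (2,2)='.' (+4 fires, +7 burnt)
Step 5: cell (2,2)='.' (+1 fires, +4 burnt)
Step 6: cell (2,2)='.' (+0 fires, +1 burnt)
  fire out at step 6

1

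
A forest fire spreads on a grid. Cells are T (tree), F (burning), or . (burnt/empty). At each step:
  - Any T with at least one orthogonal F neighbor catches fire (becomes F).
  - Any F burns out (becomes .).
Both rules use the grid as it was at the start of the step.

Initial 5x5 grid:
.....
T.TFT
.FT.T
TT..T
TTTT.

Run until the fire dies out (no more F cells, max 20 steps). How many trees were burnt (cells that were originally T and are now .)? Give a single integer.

Answer: 11

Derivation:
Step 1: +4 fires, +2 burnt (F count now 4)
Step 2: +3 fires, +4 burnt (F count now 3)
Step 3: +3 fires, +3 burnt (F count now 3)
Step 4: +1 fires, +3 burnt (F count now 1)
Step 5: +0 fires, +1 burnt (F count now 0)
Fire out after step 5
Initially T: 12, now '.': 24
Total burnt (originally-T cells now '.'): 11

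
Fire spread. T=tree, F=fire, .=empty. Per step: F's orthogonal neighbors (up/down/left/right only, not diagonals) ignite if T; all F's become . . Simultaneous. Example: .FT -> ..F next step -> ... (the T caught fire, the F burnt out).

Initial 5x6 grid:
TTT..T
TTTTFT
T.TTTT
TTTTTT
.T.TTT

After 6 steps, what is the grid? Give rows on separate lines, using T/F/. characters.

Step 1: 3 trees catch fire, 1 burn out
  TTT..T
  TTTF.F
  T.TTFT
  TTTTTT
  .T.TTT
Step 2: 5 trees catch fire, 3 burn out
  TTT..F
  TTF...
  T.TF.F
  TTTTFT
  .T.TTT
Step 3: 6 trees catch fire, 5 burn out
  TTF...
  TF....
  T.F...
  TTTF.F
  .T.TFT
Step 4: 5 trees catch fire, 6 burn out
  TF....
  F.....
  T.....
  TTF...
  .T.F.F
Step 5: 3 trees catch fire, 5 burn out
  F.....
  ......
  F.....
  TF....
  .T....
Step 6: 2 trees catch fire, 3 burn out
  ......
  ......
  ......
  F.....
  .F....

......
......
......
F.....
.F....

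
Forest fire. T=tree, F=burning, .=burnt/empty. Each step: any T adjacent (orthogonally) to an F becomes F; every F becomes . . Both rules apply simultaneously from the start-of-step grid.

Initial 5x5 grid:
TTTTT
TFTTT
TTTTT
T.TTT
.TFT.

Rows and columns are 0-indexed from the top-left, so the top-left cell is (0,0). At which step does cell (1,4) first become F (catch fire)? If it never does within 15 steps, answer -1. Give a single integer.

Step 1: cell (1,4)='T' (+7 fires, +2 burnt)
Step 2: cell (1,4)='T' (+6 fires, +7 burnt)
Step 3: cell (1,4)='F' (+5 fires, +6 burnt)
  -> target ignites at step 3
Step 4: cell (1,4)='.' (+2 fires, +5 burnt)
Step 5: cell (1,4)='.' (+0 fires, +2 burnt)
  fire out at step 5

3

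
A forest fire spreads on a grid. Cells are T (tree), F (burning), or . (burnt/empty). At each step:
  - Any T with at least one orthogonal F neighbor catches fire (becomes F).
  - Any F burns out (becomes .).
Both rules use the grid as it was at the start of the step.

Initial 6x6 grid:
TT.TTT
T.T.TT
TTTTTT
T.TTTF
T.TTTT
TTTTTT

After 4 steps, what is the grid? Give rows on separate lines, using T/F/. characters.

Step 1: 3 trees catch fire, 1 burn out
  TT.TTT
  T.T.TT
  TTTTTF
  T.TTF.
  T.TTTF
  TTTTTT
Step 2: 5 trees catch fire, 3 burn out
  TT.TTT
  T.T.TF
  TTTTF.
  T.TF..
  T.TTF.
  TTTTTF
Step 3: 6 trees catch fire, 5 burn out
  TT.TTF
  T.T.F.
  TTTF..
  T.F...
  T.TF..
  TTTTF.
Step 4: 4 trees catch fire, 6 burn out
  TT.TF.
  T.T...
  TTF...
  T.....
  T.F...
  TTTF..

TT.TF.
T.T...
TTF...
T.....
T.F...
TTTF..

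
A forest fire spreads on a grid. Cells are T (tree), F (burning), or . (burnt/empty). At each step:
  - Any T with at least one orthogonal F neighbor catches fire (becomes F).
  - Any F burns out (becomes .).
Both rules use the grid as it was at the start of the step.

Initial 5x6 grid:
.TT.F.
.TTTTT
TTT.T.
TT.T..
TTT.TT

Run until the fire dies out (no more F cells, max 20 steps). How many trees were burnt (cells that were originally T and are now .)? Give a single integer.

Step 1: +1 fires, +1 burnt (F count now 1)
Step 2: +3 fires, +1 burnt (F count now 3)
Step 3: +1 fires, +3 burnt (F count now 1)
Step 4: +3 fires, +1 burnt (F count now 3)
Step 5: +2 fires, +3 burnt (F count now 2)
Step 6: +2 fires, +2 burnt (F count now 2)
Step 7: +2 fires, +2 burnt (F count now 2)
Step 8: +2 fires, +2 burnt (F count now 2)
Step 9: +0 fires, +2 burnt (F count now 0)
Fire out after step 9
Initially T: 19, now '.': 27
Total burnt (originally-T cells now '.'): 16

Answer: 16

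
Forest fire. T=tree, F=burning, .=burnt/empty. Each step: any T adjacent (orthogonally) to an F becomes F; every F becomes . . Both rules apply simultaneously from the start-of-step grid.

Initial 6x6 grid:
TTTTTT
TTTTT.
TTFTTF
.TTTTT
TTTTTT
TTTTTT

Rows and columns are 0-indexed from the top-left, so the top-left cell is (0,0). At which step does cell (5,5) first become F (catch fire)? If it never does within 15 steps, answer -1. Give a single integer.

Step 1: cell (5,5)='T' (+6 fires, +2 burnt)
Step 2: cell (5,5)='T' (+10 fires, +6 burnt)
Step 3: cell (5,5)='F' (+9 fires, +10 burnt)
  -> target ignites at step 3
Step 4: cell (5,5)='.' (+6 fires, +9 burnt)
Step 5: cell (5,5)='.' (+1 fires, +6 burnt)
Step 6: cell (5,5)='.' (+0 fires, +1 burnt)
  fire out at step 6

3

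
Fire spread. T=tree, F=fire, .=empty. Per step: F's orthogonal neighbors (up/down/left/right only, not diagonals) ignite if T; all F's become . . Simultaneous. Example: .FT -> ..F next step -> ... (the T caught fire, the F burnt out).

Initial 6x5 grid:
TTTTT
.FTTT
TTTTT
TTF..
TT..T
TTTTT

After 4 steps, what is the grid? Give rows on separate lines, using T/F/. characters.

Step 1: 5 trees catch fire, 2 burn out
  TFTTT
  ..FTT
  TFFTT
  TF...
  TT..T
  TTTTT
Step 2: 7 trees catch fire, 5 burn out
  F.FTT
  ...FT
  F..FT
  F....
  TF..T
  TTTTT
Step 3: 5 trees catch fire, 7 burn out
  ...FT
  ....F
  ....F
  .....
  F...T
  TFTTT
Step 4: 3 trees catch fire, 5 burn out
  ....F
  .....
  .....
  .....
  ....T
  F.FTT

....F
.....
.....
.....
....T
F.FTT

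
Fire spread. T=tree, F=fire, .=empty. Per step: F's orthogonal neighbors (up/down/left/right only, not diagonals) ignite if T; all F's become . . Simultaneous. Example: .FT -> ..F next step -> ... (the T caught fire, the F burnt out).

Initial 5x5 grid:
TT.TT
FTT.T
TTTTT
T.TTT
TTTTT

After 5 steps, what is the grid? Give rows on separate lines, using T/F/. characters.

Step 1: 3 trees catch fire, 1 burn out
  FT.TT
  .FT.T
  FTTTT
  T.TTT
  TTTTT
Step 2: 4 trees catch fire, 3 burn out
  .F.TT
  ..F.T
  .FTTT
  F.TTT
  TTTTT
Step 3: 2 trees catch fire, 4 burn out
  ...TT
  ....T
  ..FTT
  ..TTT
  FTTTT
Step 4: 3 trees catch fire, 2 burn out
  ...TT
  ....T
  ...FT
  ..FTT
  .FTTT
Step 5: 3 trees catch fire, 3 burn out
  ...TT
  ....T
  ....F
  ...FT
  ..FTT

...TT
....T
....F
...FT
..FTT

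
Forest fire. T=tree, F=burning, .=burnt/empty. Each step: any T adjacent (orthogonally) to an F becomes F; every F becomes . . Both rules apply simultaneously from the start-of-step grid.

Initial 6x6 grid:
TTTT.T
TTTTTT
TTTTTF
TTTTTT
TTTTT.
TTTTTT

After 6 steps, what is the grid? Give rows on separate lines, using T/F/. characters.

Step 1: 3 trees catch fire, 1 burn out
  TTTT.T
  TTTTTF
  TTTTF.
  TTTTTF
  TTTTT.
  TTTTTT
Step 2: 4 trees catch fire, 3 burn out
  TTTT.F
  TTTTF.
  TTTF..
  TTTTF.
  TTTTT.
  TTTTTT
Step 3: 4 trees catch fire, 4 burn out
  TTTT..
  TTTF..
  TTF...
  TTTF..
  TTTTF.
  TTTTTT
Step 4: 6 trees catch fire, 4 burn out
  TTTF..
  TTF...
  TF....
  TTF...
  TTTF..
  TTTTFT
Step 5: 7 trees catch fire, 6 burn out
  TTF...
  TF....
  F.....
  TF....
  TTF...
  TTTF.F
Step 6: 5 trees catch fire, 7 burn out
  TF....
  F.....
  ......
  F.....
  TF....
  TTF...

TF....
F.....
......
F.....
TF....
TTF...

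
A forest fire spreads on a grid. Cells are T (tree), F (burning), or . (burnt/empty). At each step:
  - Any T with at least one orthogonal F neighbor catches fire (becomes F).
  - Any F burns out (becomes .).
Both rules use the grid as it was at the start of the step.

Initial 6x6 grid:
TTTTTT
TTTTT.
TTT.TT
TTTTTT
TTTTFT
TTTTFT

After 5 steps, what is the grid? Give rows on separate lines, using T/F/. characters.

Step 1: 5 trees catch fire, 2 burn out
  TTTTTT
  TTTTT.
  TTT.TT
  TTTTFT
  TTTF.F
  TTTF.F
Step 2: 5 trees catch fire, 5 burn out
  TTTTTT
  TTTTT.
  TTT.FT
  TTTF.F
  TTF...
  TTF...
Step 3: 5 trees catch fire, 5 burn out
  TTTTTT
  TTTTF.
  TTT..F
  TTF...
  TF....
  TF....
Step 4: 6 trees catch fire, 5 burn out
  TTTTFT
  TTTF..
  TTF...
  TF....
  F.....
  F.....
Step 5: 5 trees catch fire, 6 burn out
  TTTF.F
  TTF...
  TF....
  F.....
  ......
  ......

TTTF.F
TTF...
TF....
F.....
......
......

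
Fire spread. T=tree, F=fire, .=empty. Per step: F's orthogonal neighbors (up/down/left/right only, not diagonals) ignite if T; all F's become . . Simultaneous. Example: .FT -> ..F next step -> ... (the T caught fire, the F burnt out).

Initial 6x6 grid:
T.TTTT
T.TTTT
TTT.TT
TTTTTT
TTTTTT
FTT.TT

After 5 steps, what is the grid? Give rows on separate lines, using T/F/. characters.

Step 1: 2 trees catch fire, 1 burn out
  T.TTTT
  T.TTTT
  TTT.TT
  TTTTTT
  FTTTTT
  .FT.TT
Step 2: 3 trees catch fire, 2 burn out
  T.TTTT
  T.TTTT
  TTT.TT
  FTTTTT
  .FTTTT
  ..F.TT
Step 3: 3 trees catch fire, 3 burn out
  T.TTTT
  T.TTTT
  FTT.TT
  .FTTTT
  ..FTTT
  ....TT
Step 4: 4 trees catch fire, 3 burn out
  T.TTTT
  F.TTTT
  .FT.TT
  ..FTTT
  ...FTT
  ....TT
Step 5: 4 trees catch fire, 4 burn out
  F.TTTT
  ..TTTT
  ..F.TT
  ...FTT
  ....FT
  ....TT

F.TTTT
..TTTT
..F.TT
...FTT
....FT
....TT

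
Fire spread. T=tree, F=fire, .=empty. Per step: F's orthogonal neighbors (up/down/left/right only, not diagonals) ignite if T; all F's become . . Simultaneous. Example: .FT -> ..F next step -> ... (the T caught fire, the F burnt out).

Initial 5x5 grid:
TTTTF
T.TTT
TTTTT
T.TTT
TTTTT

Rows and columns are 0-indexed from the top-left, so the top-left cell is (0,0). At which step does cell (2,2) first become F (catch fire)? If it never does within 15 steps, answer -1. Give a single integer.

Step 1: cell (2,2)='T' (+2 fires, +1 burnt)
Step 2: cell (2,2)='T' (+3 fires, +2 burnt)
Step 3: cell (2,2)='T' (+4 fires, +3 burnt)
Step 4: cell (2,2)='F' (+4 fires, +4 burnt)
  -> target ignites at step 4
Step 5: cell (2,2)='.' (+4 fires, +4 burnt)
Step 6: cell (2,2)='.' (+2 fires, +4 burnt)
Step 7: cell (2,2)='.' (+2 fires, +2 burnt)
Step 8: cell (2,2)='.' (+1 fires, +2 burnt)
Step 9: cell (2,2)='.' (+0 fires, +1 burnt)
  fire out at step 9

4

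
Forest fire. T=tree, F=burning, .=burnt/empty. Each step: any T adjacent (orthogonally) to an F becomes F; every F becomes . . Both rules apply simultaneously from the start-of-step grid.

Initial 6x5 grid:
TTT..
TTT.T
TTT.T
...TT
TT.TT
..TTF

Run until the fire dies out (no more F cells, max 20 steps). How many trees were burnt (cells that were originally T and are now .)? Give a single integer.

Step 1: +2 fires, +1 burnt (F count now 2)
Step 2: +3 fires, +2 burnt (F count now 3)
Step 3: +2 fires, +3 burnt (F count now 2)
Step 4: +1 fires, +2 burnt (F count now 1)
Step 5: +0 fires, +1 burnt (F count now 0)
Fire out after step 5
Initially T: 19, now '.': 19
Total burnt (originally-T cells now '.'): 8

Answer: 8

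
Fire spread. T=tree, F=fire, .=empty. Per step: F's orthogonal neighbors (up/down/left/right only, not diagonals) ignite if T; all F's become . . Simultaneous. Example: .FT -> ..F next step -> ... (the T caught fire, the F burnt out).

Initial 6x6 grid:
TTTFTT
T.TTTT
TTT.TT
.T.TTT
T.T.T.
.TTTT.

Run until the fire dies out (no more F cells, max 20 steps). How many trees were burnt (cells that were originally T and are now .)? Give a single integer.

Step 1: +3 fires, +1 burnt (F count now 3)
Step 2: +4 fires, +3 burnt (F count now 4)
Step 3: +4 fires, +4 burnt (F count now 4)
Step 4: +4 fires, +4 burnt (F count now 4)
Step 5: +5 fires, +4 burnt (F count now 5)
Step 6: +1 fires, +5 burnt (F count now 1)
Step 7: +1 fires, +1 burnt (F count now 1)
Step 8: +1 fires, +1 burnt (F count now 1)
Step 9: +2 fires, +1 burnt (F count now 2)
Step 10: +0 fires, +2 burnt (F count now 0)
Fire out after step 10
Initially T: 26, now '.': 35
Total burnt (originally-T cells now '.'): 25

Answer: 25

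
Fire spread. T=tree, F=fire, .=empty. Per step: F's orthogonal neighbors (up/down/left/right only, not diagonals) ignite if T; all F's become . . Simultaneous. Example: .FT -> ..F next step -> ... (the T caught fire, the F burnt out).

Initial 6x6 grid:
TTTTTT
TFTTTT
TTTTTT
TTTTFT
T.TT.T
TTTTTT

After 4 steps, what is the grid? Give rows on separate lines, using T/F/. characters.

Step 1: 7 trees catch fire, 2 burn out
  TFTTTT
  F.FTTT
  TFTTFT
  TTTF.F
  T.TT.T
  TTTTTT
Step 2: 12 trees catch fire, 7 burn out
  F.FTTT
  ...FFT
  F.FF.F
  TFF...
  T.TF.F
  TTTTTT
Step 3: 7 trees catch fire, 12 burn out
  ...FFT
  .....F
  ......
  F.....
  T.F...
  TTTFTF
Step 4: 4 trees catch fire, 7 burn out
  .....F
  ......
  ......
  ......
  F.....
  TTF.F.

.....F
......
......
......
F.....
TTF.F.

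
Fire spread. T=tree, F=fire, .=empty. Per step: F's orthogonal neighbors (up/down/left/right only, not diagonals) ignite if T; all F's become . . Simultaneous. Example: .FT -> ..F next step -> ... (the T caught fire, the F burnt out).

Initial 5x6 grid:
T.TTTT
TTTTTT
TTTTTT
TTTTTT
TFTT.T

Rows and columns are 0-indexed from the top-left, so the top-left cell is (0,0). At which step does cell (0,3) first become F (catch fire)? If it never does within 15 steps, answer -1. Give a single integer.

Step 1: cell (0,3)='T' (+3 fires, +1 burnt)
Step 2: cell (0,3)='T' (+4 fires, +3 burnt)
Step 3: cell (0,3)='T' (+4 fires, +4 burnt)
Step 4: cell (0,3)='T' (+4 fires, +4 burnt)
Step 5: cell (0,3)='T' (+5 fires, +4 burnt)
Step 6: cell (0,3)='F' (+4 fires, +5 burnt)
  -> target ignites at step 6
Step 7: cell (0,3)='.' (+2 fires, +4 burnt)
Step 8: cell (0,3)='.' (+1 fires, +2 burnt)
Step 9: cell (0,3)='.' (+0 fires, +1 burnt)
  fire out at step 9

6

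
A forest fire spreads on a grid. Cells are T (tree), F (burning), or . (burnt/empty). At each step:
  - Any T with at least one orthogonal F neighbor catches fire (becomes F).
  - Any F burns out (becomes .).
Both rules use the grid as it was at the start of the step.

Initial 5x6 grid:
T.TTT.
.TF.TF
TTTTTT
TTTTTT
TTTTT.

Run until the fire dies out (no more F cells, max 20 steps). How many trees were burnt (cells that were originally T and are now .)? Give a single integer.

Answer: 22

Derivation:
Step 1: +5 fires, +2 burnt (F count now 5)
Step 2: +7 fires, +5 burnt (F count now 7)
Step 3: +5 fires, +7 burnt (F count now 5)
Step 4: +4 fires, +5 burnt (F count now 4)
Step 5: +1 fires, +4 burnt (F count now 1)
Step 6: +0 fires, +1 burnt (F count now 0)
Fire out after step 6
Initially T: 23, now '.': 29
Total burnt (originally-T cells now '.'): 22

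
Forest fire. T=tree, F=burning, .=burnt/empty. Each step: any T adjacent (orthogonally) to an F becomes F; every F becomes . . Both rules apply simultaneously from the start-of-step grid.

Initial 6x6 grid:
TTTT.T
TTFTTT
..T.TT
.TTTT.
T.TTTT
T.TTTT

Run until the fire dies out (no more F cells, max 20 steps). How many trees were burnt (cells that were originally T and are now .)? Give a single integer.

Step 1: +4 fires, +1 burnt (F count now 4)
Step 2: +5 fires, +4 burnt (F count now 5)
Step 3: +6 fires, +5 burnt (F count now 6)
Step 4: +5 fires, +6 burnt (F count now 5)
Step 5: +2 fires, +5 burnt (F count now 2)
Step 6: +2 fires, +2 burnt (F count now 2)
Step 7: +1 fires, +2 burnt (F count now 1)
Step 8: +0 fires, +1 burnt (F count now 0)
Fire out after step 8
Initially T: 27, now '.': 34
Total burnt (originally-T cells now '.'): 25

Answer: 25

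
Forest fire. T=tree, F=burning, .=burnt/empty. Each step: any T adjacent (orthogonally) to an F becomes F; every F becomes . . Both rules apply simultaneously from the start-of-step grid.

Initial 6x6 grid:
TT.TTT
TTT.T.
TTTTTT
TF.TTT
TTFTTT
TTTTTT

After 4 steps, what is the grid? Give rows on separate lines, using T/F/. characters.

Step 1: 5 trees catch fire, 2 burn out
  TT.TTT
  TTT.T.
  TFTTTT
  F..TTT
  TF.FTT
  TTFTTT
Step 2: 8 trees catch fire, 5 burn out
  TT.TTT
  TFT.T.
  F.FTTT
  ...FTT
  F...FT
  TF.FTT
Step 3: 8 trees catch fire, 8 burn out
  TF.TTT
  F.F.T.
  ...FTT
  ....FT
  .....F
  F...FT
Step 4: 4 trees catch fire, 8 burn out
  F..TTT
  ....T.
  ....FT
  .....F
  ......
  .....F

F..TTT
....T.
....FT
.....F
......
.....F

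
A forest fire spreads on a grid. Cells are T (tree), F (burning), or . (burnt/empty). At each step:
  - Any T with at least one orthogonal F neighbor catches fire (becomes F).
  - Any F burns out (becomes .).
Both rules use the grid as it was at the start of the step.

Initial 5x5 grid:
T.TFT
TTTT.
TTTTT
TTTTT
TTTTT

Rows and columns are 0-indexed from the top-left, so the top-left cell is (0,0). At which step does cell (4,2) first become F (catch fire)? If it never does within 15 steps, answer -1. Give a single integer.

Step 1: cell (4,2)='T' (+3 fires, +1 burnt)
Step 2: cell (4,2)='T' (+2 fires, +3 burnt)
Step 3: cell (4,2)='T' (+4 fires, +2 burnt)
Step 4: cell (4,2)='T' (+5 fires, +4 burnt)
Step 5: cell (4,2)='F' (+5 fires, +5 burnt)
  -> target ignites at step 5
Step 6: cell (4,2)='.' (+2 fires, +5 burnt)
Step 7: cell (4,2)='.' (+1 fires, +2 burnt)
Step 8: cell (4,2)='.' (+0 fires, +1 burnt)
  fire out at step 8

5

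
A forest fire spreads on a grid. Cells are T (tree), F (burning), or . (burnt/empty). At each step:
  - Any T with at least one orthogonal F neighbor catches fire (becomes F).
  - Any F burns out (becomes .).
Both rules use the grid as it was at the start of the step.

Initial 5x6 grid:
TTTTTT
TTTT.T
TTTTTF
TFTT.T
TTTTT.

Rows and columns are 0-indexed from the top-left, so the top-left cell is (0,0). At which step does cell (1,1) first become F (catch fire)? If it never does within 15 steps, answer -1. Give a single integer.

Step 1: cell (1,1)='T' (+7 fires, +2 burnt)
Step 2: cell (1,1)='F' (+8 fires, +7 burnt)
  -> target ignites at step 2
Step 3: cell (1,1)='.' (+6 fires, +8 burnt)
Step 4: cell (1,1)='.' (+4 fires, +6 burnt)
Step 5: cell (1,1)='.' (+0 fires, +4 burnt)
  fire out at step 5

2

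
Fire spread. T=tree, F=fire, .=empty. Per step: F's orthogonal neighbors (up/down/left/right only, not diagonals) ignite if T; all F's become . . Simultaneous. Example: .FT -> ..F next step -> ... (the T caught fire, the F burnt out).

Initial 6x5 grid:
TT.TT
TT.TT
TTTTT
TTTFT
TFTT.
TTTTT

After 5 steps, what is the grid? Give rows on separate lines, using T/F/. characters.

Step 1: 8 trees catch fire, 2 burn out
  TT.TT
  TT.TT
  TTTFT
  TFF.F
  F.FF.
  TFTTT
Step 2: 8 trees catch fire, 8 burn out
  TT.TT
  TT.FT
  TFF.F
  F....
  .....
  F.FFT
Step 3: 5 trees catch fire, 8 burn out
  TT.FT
  TF..F
  F....
  .....
  .....
  ....F
Step 4: 3 trees catch fire, 5 burn out
  TF..F
  F....
  .....
  .....
  .....
  .....
Step 5: 1 trees catch fire, 3 burn out
  F....
  .....
  .....
  .....
  .....
  .....

F....
.....
.....
.....
.....
.....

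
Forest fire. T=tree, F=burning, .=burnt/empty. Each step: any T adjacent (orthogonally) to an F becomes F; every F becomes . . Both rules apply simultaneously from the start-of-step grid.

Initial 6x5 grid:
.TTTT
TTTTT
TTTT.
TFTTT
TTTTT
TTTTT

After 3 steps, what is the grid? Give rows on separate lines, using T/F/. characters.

Step 1: 4 trees catch fire, 1 burn out
  .TTTT
  TTTTT
  TFTT.
  F.FTT
  TFTTT
  TTTTT
Step 2: 7 trees catch fire, 4 burn out
  .TTTT
  TFTTT
  F.FT.
  ...FT
  F.FTT
  TFTTT
Step 3: 8 trees catch fire, 7 burn out
  .FTTT
  F.FTT
  ...F.
  ....F
  ...FT
  F.FTT

.FTTT
F.FTT
...F.
....F
...FT
F.FTT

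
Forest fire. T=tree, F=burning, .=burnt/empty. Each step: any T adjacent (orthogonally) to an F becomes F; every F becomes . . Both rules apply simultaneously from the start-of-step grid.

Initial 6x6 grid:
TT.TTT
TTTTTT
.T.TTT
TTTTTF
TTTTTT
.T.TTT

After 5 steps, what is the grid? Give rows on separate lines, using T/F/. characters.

Step 1: 3 trees catch fire, 1 burn out
  TT.TTT
  TTTTTT
  .T.TTF
  TTTTF.
  TTTTTF
  .T.TTT
Step 2: 5 trees catch fire, 3 burn out
  TT.TTT
  TTTTTF
  .T.TF.
  TTTF..
  TTTTF.
  .T.TTF
Step 3: 6 trees catch fire, 5 burn out
  TT.TTF
  TTTTF.
  .T.F..
  TTF...
  TTTF..
  .T.TF.
Step 4: 5 trees catch fire, 6 burn out
  TT.TF.
  TTTF..
  .T....
  TF....
  TTF...
  .T.F..
Step 5: 5 trees catch fire, 5 burn out
  TT.F..
  TTF...
  .F....
  F.....
  TF....
  .T....

TT.F..
TTF...
.F....
F.....
TF....
.T....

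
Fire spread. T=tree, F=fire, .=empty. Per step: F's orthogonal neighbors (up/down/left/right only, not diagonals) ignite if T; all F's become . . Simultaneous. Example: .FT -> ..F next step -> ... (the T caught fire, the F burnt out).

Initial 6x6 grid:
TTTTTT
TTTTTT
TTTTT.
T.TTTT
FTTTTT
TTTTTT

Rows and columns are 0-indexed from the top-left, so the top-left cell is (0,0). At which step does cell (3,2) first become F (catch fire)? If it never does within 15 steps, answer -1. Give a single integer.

Step 1: cell (3,2)='T' (+3 fires, +1 burnt)
Step 2: cell (3,2)='T' (+3 fires, +3 burnt)
Step 3: cell (3,2)='F' (+5 fires, +3 burnt)
  -> target ignites at step 3
Step 4: cell (3,2)='.' (+6 fires, +5 burnt)
Step 5: cell (3,2)='.' (+6 fires, +6 burnt)
Step 6: cell (3,2)='.' (+5 fires, +6 burnt)
Step 7: cell (3,2)='.' (+2 fires, +5 burnt)
Step 8: cell (3,2)='.' (+2 fires, +2 burnt)
Step 9: cell (3,2)='.' (+1 fires, +2 burnt)
Step 10: cell (3,2)='.' (+0 fires, +1 burnt)
  fire out at step 10

3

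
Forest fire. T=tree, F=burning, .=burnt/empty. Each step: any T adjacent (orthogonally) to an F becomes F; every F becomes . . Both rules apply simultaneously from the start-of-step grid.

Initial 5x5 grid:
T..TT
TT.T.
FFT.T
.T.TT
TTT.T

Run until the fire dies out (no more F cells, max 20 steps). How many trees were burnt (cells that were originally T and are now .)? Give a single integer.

Step 1: +4 fires, +2 burnt (F count now 4)
Step 2: +2 fires, +4 burnt (F count now 2)
Step 3: +2 fires, +2 burnt (F count now 2)
Step 4: +0 fires, +2 burnt (F count now 0)
Fire out after step 4
Initially T: 15, now '.': 18
Total burnt (originally-T cells now '.'): 8

Answer: 8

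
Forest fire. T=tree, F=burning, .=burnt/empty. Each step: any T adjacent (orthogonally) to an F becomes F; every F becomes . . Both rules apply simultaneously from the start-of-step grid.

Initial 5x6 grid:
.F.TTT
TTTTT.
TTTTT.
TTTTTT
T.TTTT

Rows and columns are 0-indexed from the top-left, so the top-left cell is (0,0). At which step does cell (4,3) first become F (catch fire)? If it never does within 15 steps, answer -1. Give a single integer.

Step 1: cell (4,3)='T' (+1 fires, +1 burnt)
Step 2: cell (4,3)='T' (+3 fires, +1 burnt)
Step 3: cell (4,3)='T' (+4 fires, +3 burnt)
Step 4: cell (4,3)='T' (+5 fires, +4 burnt)
Step 5: cell (4,3)='T' (+5 fires, +5 burnt)
Step 6: cell (4,3)='F' (+3 fires, +5 burnt)
  -> target ignites at step 6
Step 7: cell (4,3)='.' (+2 fires, +3 burnt)
Step 8: cell (4,3)='.' (+1 fires, +2 burnt)
Step 9: cell (4,3)='.' (+0 fires, +1 burnt)
  fire out at step 9

6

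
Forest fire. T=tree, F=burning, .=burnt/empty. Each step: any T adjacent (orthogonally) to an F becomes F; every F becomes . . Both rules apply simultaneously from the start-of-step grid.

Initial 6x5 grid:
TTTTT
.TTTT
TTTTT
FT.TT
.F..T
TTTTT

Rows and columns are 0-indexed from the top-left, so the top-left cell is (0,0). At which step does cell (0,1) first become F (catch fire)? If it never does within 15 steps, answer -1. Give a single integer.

Step 1: cell (0,1)='T' (+3 fires, +2 burnt)
Step 2: cell (0,1)='T' (+3 fires, +3 burnt)
Step 3: cell (0,1)='T' (+3 fires, +3 burnt)
Step 4: cell (0,1)='F' (+4 fires, +3 burnt)
  -> target ignites at step 4
Step 5: cell (0,1)='.' (+6 fires, +4 burnt)
Step 6: cell (0,1)='.' (+3 fires, +6 burnt)
Step 7: cell (0,1)='.' (+1 fires, +3 burnt)
Step 8: cell (0,1)='.' (+0 fires, +1 burnt)
  fire out at step 8

4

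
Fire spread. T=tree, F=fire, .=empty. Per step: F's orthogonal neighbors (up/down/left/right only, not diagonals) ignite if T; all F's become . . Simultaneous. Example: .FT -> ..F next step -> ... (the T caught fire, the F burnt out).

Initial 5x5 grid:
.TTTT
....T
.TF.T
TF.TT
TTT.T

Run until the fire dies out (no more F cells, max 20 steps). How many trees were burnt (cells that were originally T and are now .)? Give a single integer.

Answer: 5

Derivation:
Step 1: +3 fires, +2 burnt (F count now 3)
Step 2: +2 fires, +3 burnt (F count now 2)
Step 3: +0 fires, +2 burnt (F count now 0)
Fire out after step 3
Initially T: 14, now '.': 16
Total burnt (originally-T cells now '.'): 5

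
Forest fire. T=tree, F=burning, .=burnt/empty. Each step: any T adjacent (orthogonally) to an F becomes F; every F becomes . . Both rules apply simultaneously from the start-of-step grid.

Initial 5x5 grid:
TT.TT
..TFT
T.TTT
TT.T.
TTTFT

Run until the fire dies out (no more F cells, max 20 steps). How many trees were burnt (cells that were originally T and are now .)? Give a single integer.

Step 1: +7 fires, +2 burnt (F count now 7)
Step 2: +4 fires, +7 burnt (F count now 4)
Step 3: +2 fires, +4 burnt (F count now 2)
Step 4: +1 fires, +2 burnt (F count now 1)
Step 5: +1 fires, +1 burnt (F count now 1)
Step 6: +0 fires, +1 burnt (F count now 0)
Fire out after step 6
Initially T: 17, now '.': 23
Total burnt (originally-T cells now '.'): 15

Answer: 15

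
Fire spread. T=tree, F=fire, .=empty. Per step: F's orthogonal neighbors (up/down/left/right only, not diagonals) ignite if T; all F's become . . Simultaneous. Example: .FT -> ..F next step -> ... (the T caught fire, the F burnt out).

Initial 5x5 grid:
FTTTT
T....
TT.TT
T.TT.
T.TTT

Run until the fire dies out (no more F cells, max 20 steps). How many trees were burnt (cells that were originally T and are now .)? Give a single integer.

Step 1: +2 fires, +1 burnt (F count now 2)
Step 2: +2 fires, +2 burnt (F count now 2)
Step 3: +3 fires, +2 burnt (F count now 3)
Step 4: +2 fires, +3 burnt (F count now 2)
Step 5: +0 fires, +2 burnt (F count now 0)
Fire out after step 5
Initially T: 16, now '.': 18
Total burnt (originally-T cells now '.'): 9

Answer: 9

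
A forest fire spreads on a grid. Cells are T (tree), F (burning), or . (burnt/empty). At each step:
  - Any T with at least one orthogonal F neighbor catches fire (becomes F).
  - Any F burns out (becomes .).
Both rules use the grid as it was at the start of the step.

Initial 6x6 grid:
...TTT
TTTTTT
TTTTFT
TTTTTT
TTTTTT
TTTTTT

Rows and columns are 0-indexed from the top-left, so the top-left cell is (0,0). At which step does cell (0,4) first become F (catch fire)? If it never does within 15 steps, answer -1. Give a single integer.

Step 1: cell (0,4)='T' (+4 fires, +1 burnt)
Step 2: cell (0,4)='F' (+7 fires, +4 burnt)
  -> target ignites at step 2
Step 3: cell (0,4)='.' (+8 fires, +7 burnt)
Step 4: cell (0,4)='.' (+6 fires, +8 burnt)
Step 5: cell (0,4)='.' (+4 fires, +6 burnt)
Step 6: cell (0,4)='.' (+2 fires, +4 burnt)
Step 7: cell (0,4)='.' (+1 fires, +2 burnt)
Step 8: cell (0,4)='.' (+0 fires, +1 burnt)
  fire out at step 8

2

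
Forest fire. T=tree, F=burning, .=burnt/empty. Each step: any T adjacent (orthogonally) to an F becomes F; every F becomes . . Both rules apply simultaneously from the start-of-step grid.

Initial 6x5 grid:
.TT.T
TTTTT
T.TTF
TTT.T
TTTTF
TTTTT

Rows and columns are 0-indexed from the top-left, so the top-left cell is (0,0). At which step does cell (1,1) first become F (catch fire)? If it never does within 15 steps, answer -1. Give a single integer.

Step 1: cell (1,1)='T' (+5 fires, +2 burnt)
Step 2: cell (1,1)='T' (+5 fires, +5 burnt)
Step 3: cell (1,1)='T' (+4 fires, +5 burnt)
Step 4: cell (1,1)='F' (+5 fires, +4 burnt)
  -> target ignites at step 4
Step 5: cell (1,1)='.' (+4 fires, +5 burnt)
Step 6: cell (1,1)='.' (+1 fires, +4 burnt)
Step 7: cell (1,1)='.' (+0 fires, +1 burnt)
  fire out at step 7

4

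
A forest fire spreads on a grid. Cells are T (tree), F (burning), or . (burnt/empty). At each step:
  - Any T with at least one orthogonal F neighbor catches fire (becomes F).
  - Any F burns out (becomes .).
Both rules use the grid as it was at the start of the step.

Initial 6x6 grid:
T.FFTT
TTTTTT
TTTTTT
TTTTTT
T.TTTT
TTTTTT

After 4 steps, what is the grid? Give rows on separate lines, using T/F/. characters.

Step 1: 3 trees catch fire, 2 burn out
  T...FT
  TTFFTT
  TTTTTT
  TTTTTT
  T.TTTT
  TTTTTT
Step 2: 5 trees catch fire, 3 burn out
  T....F
  TF..FT
  TTFFTT
  TTTTTT
  T.TTTT
  TTTTTT
Step 3: 6 trees catch fire, 5 burn out
  T.....
  F....F
  TF..FT
  TTFFTT
  T.TTTT
  TTTTTT
Step 4: 7 trees catch fire, 6 burn out
  F.....
  ......
  F....F
  TF..FT
  T.FFTT
  TTTTTT

F.....
......
F....F
TF..FT
T.FFTT
TTTTTT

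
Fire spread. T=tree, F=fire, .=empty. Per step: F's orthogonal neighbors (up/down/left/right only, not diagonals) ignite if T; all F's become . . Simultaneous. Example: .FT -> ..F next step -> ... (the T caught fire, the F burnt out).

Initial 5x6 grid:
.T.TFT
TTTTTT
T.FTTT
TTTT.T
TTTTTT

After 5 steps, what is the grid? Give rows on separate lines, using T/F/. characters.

Step 1: 6 trees catch fire, 2 burn out
  .T.F.F
  TTFTFT
  T..FTT
  TTFT.T
  TTTTTT
Step 2: 7 trees catch fire, 6 burn out
  .T....
  TF.F.F
  T...FT
  TF.F.T
  TTFTTT
Step 3: 6 trees catch fire, 7 burn out
  .F....
  F.....
  T....F
  F....T
  TF.FTT
Step 4: 4 trees catch fire, 6 burn out
  ......
  ......
  F.....
  .....F
  F...FT
Step 5: 1 trees catch fire, 4 burn out
  ......
  ......
  ......
  ......
  .....F

......
......
......
......
.....F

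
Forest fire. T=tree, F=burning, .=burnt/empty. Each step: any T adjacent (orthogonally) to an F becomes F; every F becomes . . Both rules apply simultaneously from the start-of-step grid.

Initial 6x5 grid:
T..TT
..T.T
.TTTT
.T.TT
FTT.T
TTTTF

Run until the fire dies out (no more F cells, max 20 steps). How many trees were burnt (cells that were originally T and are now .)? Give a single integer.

Step 1: +4 fires, +2 burnt (F count now 4)
Step 2: +5 fires, +4 burnt (F count now 5)
Step 3: +3 fires, +5 burnt (F count now 3)
Step 4: +3 fires, +3 burnt (F count now 3)
Step 5: +2 fires, +3 burnt (F count now 2)
Step 6: +1 fires, +2 burnt (F count now 1)
Step 7: +0 fires, +1 burnt (F count now 0)
Fire out after step 7
Initially T: 19, now '.': 29
Total burnt (originally-T cells now '.'): 18

Answer: 18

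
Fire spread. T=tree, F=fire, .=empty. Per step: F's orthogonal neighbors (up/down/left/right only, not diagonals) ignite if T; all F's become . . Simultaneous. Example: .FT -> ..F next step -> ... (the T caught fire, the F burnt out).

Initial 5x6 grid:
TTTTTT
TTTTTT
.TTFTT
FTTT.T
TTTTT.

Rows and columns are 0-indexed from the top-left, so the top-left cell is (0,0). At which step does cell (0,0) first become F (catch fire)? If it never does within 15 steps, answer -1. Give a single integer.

Step 1: cell (0,0)='T' (+6 fires, +2 burnt)
Step 2: cell (0,0)='T' (+8 fires, +6 burnt)
Step 3: cell (0,0)='T' (+7 fires, +8 burnt)
Step 4: cell (0,0)='T' (+3 fires, +7 burnt)
Step 5: cell (0,0)='F' (+1 fires, +3 burnt)
  -> target ignites at step 5
Step 6: cell (0,0)='.' (+0 fires, +1 burnt)
  fire out at step 6

5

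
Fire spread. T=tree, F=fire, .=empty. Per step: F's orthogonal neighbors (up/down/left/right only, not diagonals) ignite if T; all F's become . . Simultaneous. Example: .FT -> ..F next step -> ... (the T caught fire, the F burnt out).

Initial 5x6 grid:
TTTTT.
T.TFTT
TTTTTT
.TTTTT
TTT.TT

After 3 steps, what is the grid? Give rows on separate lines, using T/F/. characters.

Step 1: 4 trees catch fire, 1 burn out
  TTTFT.
  T.F.FT
  TTTFTT
  .TTTTT
  TTT.TT
Step 2: 6 trees catch fire, 4 burn out
  TTF.F.
  T....F
  TTF.FT
  .TTFTT
  TTT.TT
Step 3: 5 trees catch fire, 6 burn out
  TF....
  T.....
  TF...F
  .TF.FT
  TTT.TT

TF....
T.....
TF...F
.TF.FT
TTT.TT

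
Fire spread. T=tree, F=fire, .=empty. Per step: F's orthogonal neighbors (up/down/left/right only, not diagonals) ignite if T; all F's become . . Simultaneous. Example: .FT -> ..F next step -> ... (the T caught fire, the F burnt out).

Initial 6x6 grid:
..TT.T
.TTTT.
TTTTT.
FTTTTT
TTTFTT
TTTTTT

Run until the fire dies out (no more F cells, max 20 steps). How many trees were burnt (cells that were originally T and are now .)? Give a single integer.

Answer: 27

Derivation:
Step 1: +7 fires, +2 burnt (F count now 7)
Step 2: +9 fires, +7 burnt (F count now 9)
Step 3: +7 fires, +9 burnt (F count now 7)
Step 4: +3 fires, +7 burnt (F count now 3)
Step 5: +1 fires, +3 burnt (F count now 1)
Step 6: +0 fires, +1 burnt (F count now 0)
Fire out after step 6
Initially T: 28, now '.': 35
Total burnt (originally-T cells now '.'): 27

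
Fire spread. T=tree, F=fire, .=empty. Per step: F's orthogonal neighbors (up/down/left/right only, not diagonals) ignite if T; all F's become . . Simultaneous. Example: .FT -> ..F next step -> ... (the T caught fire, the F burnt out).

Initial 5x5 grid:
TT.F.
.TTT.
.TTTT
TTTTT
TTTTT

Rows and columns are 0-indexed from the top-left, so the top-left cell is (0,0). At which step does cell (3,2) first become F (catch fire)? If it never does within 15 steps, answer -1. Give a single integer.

Step 1: cell (3,2)='T' (+1 fires, +1 burnt)
Step 2: cell (3,2)='T' (+2 fires, +1 burnt)
Step 3: cell (3,2)='T' (+4 fires, +2 burnt)
Step 4: cell (3,2)='F' (+5 fires, +4 burnt)
  -> target ignites at step 4
Step 5: cell (3,2)='.' (+4 fires, +5 burnt)
Step 6: cell (3,2)='.' (+2 fires, +4 burnt)
Step 7: cell (3,2)='.' (+1 fires, +2 burnt)
Step 8: cell (3,2)='.' (+0 fires, +1 burnt)
  fire out at step 8

4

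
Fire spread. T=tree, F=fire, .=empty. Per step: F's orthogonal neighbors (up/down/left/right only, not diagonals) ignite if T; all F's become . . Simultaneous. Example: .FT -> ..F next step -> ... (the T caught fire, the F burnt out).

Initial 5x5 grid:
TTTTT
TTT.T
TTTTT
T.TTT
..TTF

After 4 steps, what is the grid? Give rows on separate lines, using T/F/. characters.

Step 1: 2 trees catch fire, 1 burn out
  TTTTT
  TTT.T
  TTTTT
  T.TTF
  ..TF.
Step 2: 3 trees catch fire, 2 burn out
  TTTTT
  TTT.T
  TTTTF
  T.TF.
  ..F..
Step 3: 3 trees catch fire, 3 burn out
  TTTTT
  TTT.F
  TTTF.
  T.F..
  .....
Step 4: 2 trees catch fire, 3 burn out
  TTTTF
  TTT..
  TTF..
  T....
  .....

TTTTF
TTT..
TTF..
T....
.....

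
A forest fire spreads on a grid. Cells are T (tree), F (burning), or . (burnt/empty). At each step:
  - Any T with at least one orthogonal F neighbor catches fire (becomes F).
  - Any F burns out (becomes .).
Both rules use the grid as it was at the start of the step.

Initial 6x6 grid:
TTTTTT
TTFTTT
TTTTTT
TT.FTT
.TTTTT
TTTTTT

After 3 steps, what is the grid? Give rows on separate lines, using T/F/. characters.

Step 1: 7 trees catch fire, 2 burn out
  TTFTTT
  TF.FTT
  TTFFTT
  TT..FT
  .TTFTT
  TTTTTT
Step 2: 10 trees catch fire, 7 burn out
  TF.FTT
  F...FT
  TF..FT
  TT...F
  .TF.FT
  TTTFTT
Step 3: 10 trees catch fire, 10 burn out
  F...FT
  .....F
  F....F
  TF....
  .F...F
  TTF.FT

F...FT
.....F
F....F
TF....
.F...F
TTF.FT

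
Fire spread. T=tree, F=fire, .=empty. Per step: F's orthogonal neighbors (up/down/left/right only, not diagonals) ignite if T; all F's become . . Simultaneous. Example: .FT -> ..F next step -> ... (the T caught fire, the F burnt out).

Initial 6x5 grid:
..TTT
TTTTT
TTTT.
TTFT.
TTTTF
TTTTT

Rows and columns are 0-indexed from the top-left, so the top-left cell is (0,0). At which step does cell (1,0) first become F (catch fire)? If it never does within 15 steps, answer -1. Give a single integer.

Step 1: cell (1,0)='T' (+6 fires, +2 burnt)
Step 2: cell (1,0)='T' (+7 fires, +6 burnt)
Step 3: cell (1,0)='T' (+6 fires, +7 burnt)
Step 4: cell (1,0)='F' (+4 fires, +6 burnt)
  -> target ignites at step 4
Step 5: cell (1,0)='.' (+1 fires, +4 burnt)
Step 6: cell (1,0)='.' (+0 fires, +1 burnt)
  fire out at step 6

4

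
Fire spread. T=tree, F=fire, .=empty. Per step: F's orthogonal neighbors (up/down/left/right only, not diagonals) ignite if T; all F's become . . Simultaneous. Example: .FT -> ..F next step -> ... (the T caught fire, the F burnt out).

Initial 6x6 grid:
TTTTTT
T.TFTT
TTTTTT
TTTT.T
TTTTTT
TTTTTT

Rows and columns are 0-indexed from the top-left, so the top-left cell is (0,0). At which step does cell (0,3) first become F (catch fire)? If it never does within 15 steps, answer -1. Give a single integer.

Step 1: cell (0,3)='F' (+4 fires, +1 burnt)
  -> target ignites at step 1
Step 2: cell (0,3)='.' (+6 fires, +4 burnt)
Step 3: cell (0,3)='.' (+6 fires, +6 burnt)
Step 4: cell (0,3)='.' (+7 fires, +6 burnt)
Step 5: cell (0,3)='.' (+6 fires, +7 burnt)
Step 6: cell (0,3)='.' (+3 fires, +6 burnt)
Step 7: cell (0,3)='.' (+1 fires, +3 burnt)
Step 8: cell (0,3)='.' (+0 fires, +1 burnt)
  fire out at step 8

1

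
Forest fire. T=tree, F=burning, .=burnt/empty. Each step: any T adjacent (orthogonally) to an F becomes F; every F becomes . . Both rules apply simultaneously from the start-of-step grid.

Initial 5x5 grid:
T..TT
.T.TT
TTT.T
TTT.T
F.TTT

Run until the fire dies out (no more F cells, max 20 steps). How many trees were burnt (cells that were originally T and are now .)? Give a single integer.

Answer: 16

Derivation:
Step 1: +1 fires, +1 burnt (F count now 1)
Step 2: +2 fires, +1 burnt (F count now 2)
Step 3: +2 fires, +2 burnt (F count now 2)
Step 4: +3 fires, +2 burnt (F count now 3)
Step 5: +1 fires, +3 burnt (F count now 1)
Step 6: +1 fires, +1 burnt (F count now 1)
Step 7: +1 fires, +1 burnt (F count now 1)
Step 8: +1 fires, +1 burnt (F count now 1)
Step 9: +1 fires, +1 burnt (F count now 1)
Step 10: +2 fires, +1 burnt (F count now 2)
Step 11: +1 fires, +2 burnt (F count now 1)
Step 12: +0 fires, +1 burnt (F count now 0)
Fire out after step 12
Initially T: 17, now '.': 24
Total burnt (originally-T cells now '.'): 16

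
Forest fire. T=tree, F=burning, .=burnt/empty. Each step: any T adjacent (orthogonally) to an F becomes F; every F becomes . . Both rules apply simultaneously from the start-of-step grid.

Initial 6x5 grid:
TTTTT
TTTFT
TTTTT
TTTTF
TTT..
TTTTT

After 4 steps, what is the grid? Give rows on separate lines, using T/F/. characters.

Step 1: 6 trees catch fire, 2 burn out
  TTTFT
  TTF.F
  TTTFF
  TTTF.
  TTT..
  TTTTT
Step 2: 5 trees catch fire, 6 burn out
  TTF.F
  TF...
  TTF..
  TTF..
  TTT..
  TTTTT
Step 3: 5 trees catch fire, 5 burn out
  TF...
  F....
  TF...
  TF...
  TTF..
  TTTTT
Step 4: 5 trees catch fire, 5 burn out
  F....
  .....
  F....
  F....
  TF...
  TTFTT

F....
.....
F....
F....
TF...
TTFTT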